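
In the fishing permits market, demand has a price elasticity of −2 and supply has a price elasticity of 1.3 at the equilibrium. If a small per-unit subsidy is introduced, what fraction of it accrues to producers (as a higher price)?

For a small subsidy around the equilibrium, the benefit split depends on the relative slopes, which at a point are proportional to the elasticities.
Buyer share = εs/(εs + |εd|) = 1.3/(1.3 + 2) = 13/33; seller share = |εd|/(εs + |εd|) = 20/33.
So producers capture 20/33 of the subsidy.

Producer share = 20/33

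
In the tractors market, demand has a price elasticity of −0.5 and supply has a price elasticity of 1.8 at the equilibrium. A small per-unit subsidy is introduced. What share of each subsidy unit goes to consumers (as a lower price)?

For a small subsidy around the equilibrium, the benefit split depends on the relative slopes, which at a point are proportional to the elasticities.
Buyer share = εs/(εs + |εd|) = 1.8/(1.8 + 0.5) = 18/23; seller share = |εd|/(εs + |εd|) = 5/23.

Consumer share = 18/23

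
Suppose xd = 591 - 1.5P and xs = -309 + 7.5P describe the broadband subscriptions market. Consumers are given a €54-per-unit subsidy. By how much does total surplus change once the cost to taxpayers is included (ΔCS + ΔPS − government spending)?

Pre-subsidy: 591 - 1.5P = -309 + 7.5P gives P* = 100, x* = 441.
With the rebate, buyers effectively pay Pb = Ps − 54, where Ps is the price sellers receive.
Demand in terms of Ps becomes xd = 591 − 1.5(Ps − 54) = 672 - 1.5Ps. Setting this equal to supply: 672 - 1.5Ps = -309 + 7.5Ps, so Ps = 109.
Buyers pay Pb = 109 − 54 = 55; x' = -309 + 7.5·109 = 508.5.
ΔCS = ½(441 + 508.5)(100 − 55) = 21363.75; ΔPS = ½(441 + 508.5)(109 − 100) = 4272.75.
Government spending = 54 × 508.5 = 27459.
Net change = 21363.75 + 4272.75 − 27459 = -1822.5. The loss equals the DWL triangle ½·54·67.5.

Net change in total surplus = -€1822.5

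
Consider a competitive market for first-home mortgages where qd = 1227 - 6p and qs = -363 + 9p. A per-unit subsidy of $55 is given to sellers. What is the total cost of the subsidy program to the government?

Government cost = $43395

Pre-subsidy: 1227 - 6p = -363 + 9p gives p* = 106, q* = 591.
With the subsidy, sellers receive ps = pb + 55 for each unit, where pb is the price buyers pay.
Supply in terms of pb becomes qs = -363 + 9(pb + 55) = 132 + 9pb. Setting this equal to demand: 1227 - 6pb = 132 + 9pb, so pb = 73.
Sellers receive ps = 73 + 55 = 128; q' = 1227 − 6·73 = 789.
Government outlay = subsidy × quantity = 55 × 789 = 43395.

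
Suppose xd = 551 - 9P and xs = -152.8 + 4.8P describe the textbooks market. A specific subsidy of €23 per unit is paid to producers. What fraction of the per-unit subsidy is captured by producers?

Producer share = 15/23

Pre-subsidy: 551 - 9P = -152.8 + 4.8P gives P* = 51, x* = 92.
With the subsidy, sellers receive Ps = Pb + 23 for each unit, where Pb is the price buyers pay.
Supply in terms of Pb becomes xs = -152.8 + 4.8(Pb + 23) = -42.4 + 4.8Pb. Setting this equal to demand: 551 - 9Pb = -42.4 + 4.8Pb, so Pb = 43.
Sellers receive Ps = 43 + 23 = 66; x' = 551 − 9·43 = 164.
Buyers' price falls by P* − Pb = 51 − 43 = 8; sellers' price rises by Ps − P* = 66 − 51 = 15.
So producers capture 15/23 = 15/23 of each unit of subsidy.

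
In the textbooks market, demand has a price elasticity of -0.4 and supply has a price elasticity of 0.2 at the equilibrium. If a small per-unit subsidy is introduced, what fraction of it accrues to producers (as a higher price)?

Producer share = 2/3

For a small subsidy around the equilibrium, the benefit split depends on the relative slopes, which at a point are proportional to the elasticities.
Buyer share = εs/(εs + |εd|) = 0.2/(0.2 + 0.4) = 1/3; seller share = |εd|/(εs + |εd|) = 2/3.
So producers capture 2/3 of the subsidy.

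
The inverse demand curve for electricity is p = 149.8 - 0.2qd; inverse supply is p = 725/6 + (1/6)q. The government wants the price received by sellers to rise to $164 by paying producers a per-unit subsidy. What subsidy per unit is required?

At a seller price of 164, quantity supplied is -725 + 6·164 = 259.
Buyers absorb 259 only when they pay pb = 149.8 − 0.2·259 = 98.
s = ps − pb = 164 − 98 = 66.

Required subsidy s = $66 per unit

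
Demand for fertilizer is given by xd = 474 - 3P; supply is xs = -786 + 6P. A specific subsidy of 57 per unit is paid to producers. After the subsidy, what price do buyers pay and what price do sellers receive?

Pre-subsidy: 474 - 3P = -786 + 6P gives P* = 140, x* = 54.
With the subsidy, sellers receive Ps = Pb + 57 for each unit, where Pb is the price buyers pay.
Supply in terms of Pb becomes xs = -786 + 6(Pb + 57) = -444 + 6Pb. Setting this equal to demand: 474 - 3Pb = -444 + 6Pb, so Pb = 102.
Sellers receive Ps = 102 + 57 = 159; x' = 474 − 3·102 = 168.

Buyers pay 102; sellers receive 159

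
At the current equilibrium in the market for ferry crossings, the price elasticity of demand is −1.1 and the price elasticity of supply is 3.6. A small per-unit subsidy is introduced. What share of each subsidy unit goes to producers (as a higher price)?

For a small subsidy around the equilibrium, the benefit split depends on the relative slopes, which at a point are proportional to the elasticities.
Buyer share = εs/(εs + |εd|) = 3.6/(3.6 + 1.1) = 36/47; seller share = |εd|/(εs + |εd|) = 11/47.
So producers capture 11/47 of the subsidy.

Producer share = 11/47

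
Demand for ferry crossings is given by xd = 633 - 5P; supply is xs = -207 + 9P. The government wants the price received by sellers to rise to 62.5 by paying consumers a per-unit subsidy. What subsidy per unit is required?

Required subsidy s = 7 per unit

At a seller price of 62.5, quantity supplied is -207 + 9·62.5 = 355.5.
Buyers absorb 355.5 only when they pay Pb with 633 − 5·Pb = 355.5, i.e. Pb = 55.5.
s = Ps − Pb = 62.5 − 55.5 = 7.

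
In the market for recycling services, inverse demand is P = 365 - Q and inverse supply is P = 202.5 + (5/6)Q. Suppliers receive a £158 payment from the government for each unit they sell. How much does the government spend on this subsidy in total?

Government cost = 303834/11

Pre-subsidy: 365 - Q = 202.5 + (5/6)Q gives Q* = 975/11 and P* = 3040/11.
With the subsidy, sellers receive Ps = Pb + 158 for each unit, where Pb is the price buyers pay.
On the curves, Pb = 365 - Q and Ps = 202.5 + (5/6)Q; the wedge Ps − Pb = 158 gives 202.5 + (5/6)Q − (365 - Q) = 158, so Q' = 1923/11.
Then Pb = 365 − 1·(1923/11) = 2092/11 and Ps = 202.5 + (5/6)·(1923/11) = 3830/11.
Government outlay = subsidy × quantity = 158 × 1923/11 = 303834/11.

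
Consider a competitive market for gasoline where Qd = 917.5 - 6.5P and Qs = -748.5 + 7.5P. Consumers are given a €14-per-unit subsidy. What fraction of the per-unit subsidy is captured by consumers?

Pre-subsidy: 917.5 - 6.5P = -748.5 + 7.5P gives P* = 119, Q* = 144.
With the rebate, buyers effectively pay Pb = Ps − 14, where Ps is the price sellers receive.
Demand in terms of Ps becomes Qd = 917.5 − 6.5(Ps − 14) = 1008.5 - 6.5Ps. Setting this equal to supply: 1008.5 - 6.5Ps = -748.5 + 7.5Ps, so Ps = 125.5.
Buyers pay Pb = 125.5 − 14 = 111.5; Q' = -748.5 + 7.5·125.5 = 192.75.
Buyers' price falls by P* − Pb = 119 − 111.5 = 7.5; sellers' price rises by Ps − P* = 125.5 − 119 = 6.5.
So consumers capture 7.5/14 = 15/28 of each unit of subsidy.

Consumer share = 15/28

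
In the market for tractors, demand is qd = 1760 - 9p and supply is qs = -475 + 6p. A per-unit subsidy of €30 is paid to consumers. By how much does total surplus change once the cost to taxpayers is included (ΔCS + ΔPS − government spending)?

Pre-subsidy: 1760 - 9p = -475 + 6p gives p* = 149, q* = 419.
With the rebate, buyers effectively pay pb = ps − 30, where ps is the price sellers receive.
Demand in terms of ps becomes qd = 1760 − 9(ps − 30) = 2030 - 9ps. Setting this equal to supply: 2030 - 9ps = -475 + 6ps, so ps = 167.
Buyers pay pb = 167 − 30 = 137; q' = -475 + 6·167 = 527.
ΔCS = ½(419 + 527)(149 − 137) = 5676; ΔPS = ½(419 + 527)(167 − 149) = 8514.
Government spending = 30 × 527 = 15810.
Net change = 5676 + 8514 − 15810 = -1620. The loss equals the DWL triangle ½·30·108.

Net change in total surplus = -€1620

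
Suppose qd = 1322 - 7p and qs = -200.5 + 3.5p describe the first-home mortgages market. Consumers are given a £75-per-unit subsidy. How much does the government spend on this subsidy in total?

Government cost = £36150

Pre-subsidy: 1322 - 7p = -200.5 + 3.5p gives p* = 145, q* = 307.
With the rebate, buyers effectively pay pb = ps − 75, where ps is the price sellers receive.
Demand in terms of ps becomes qd = 1322 − 7(ps − 75) = 1847 - 7ps. Setting this equal to supply: 1847 - 7ps = -200.5 + 3.5ps, so ps = 195.
Buyers pay pb = 195 − 75 = 120; q' = -200.5 + 3.5·195 = 482.
Government outlay = subsidy × quantity = 75 × 482 = 36150.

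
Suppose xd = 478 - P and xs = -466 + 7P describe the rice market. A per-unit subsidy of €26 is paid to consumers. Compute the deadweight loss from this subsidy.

Deadweight loss = €295.75

Pre-subsidy: 478 - P = -466 + 7P gives P* = 118, x* = 360.
With the rebate, buyers effectively pay Pb = Ps − 26, where Ps is the price sellers receive.
Demand in terms of Ps becomes xd = 478 − 1(Ps − 26) = 504 - Ps. Setting this equal to supply: 504 - Ps = -466 + 7Ps, so Ps = 121.25.
Buyers pay Pb = 121.25 − 26 = 95.25; x' = -466 + 7·121.25 = 382.75.
The subsidy expands output by 382.75 − 360 = 22.75 past the efficient level; on those units the gap between marginal cost and willingness to pay runs from 0 up to 26.
DWL = ½ × 26 × 22.75 = 295.75.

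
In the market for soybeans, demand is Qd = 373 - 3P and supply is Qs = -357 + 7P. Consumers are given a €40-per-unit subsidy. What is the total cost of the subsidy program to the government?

Pre-subsidy: 373 - 3P = -357 + 7P gives P* = 73, Q* = 154.
With the rebate, buyers effectively pay Pb = Ps − 40, where Ps is the price sellers receive.
Demand in terms of Ps becomes Qd = 373 − 3(Ps − 40) = 493 - 3Ps. Setting this equal to supply: 493 - 3Ps = -357 + 7Ps, so Ps = 85.
Buyers pay Pb = 85 − 40 = 45; Q' = -357 + 7·85 = 238.
Government outlay = subsidy × quantity = 40 × 238 = 9520.

Government cost = €9520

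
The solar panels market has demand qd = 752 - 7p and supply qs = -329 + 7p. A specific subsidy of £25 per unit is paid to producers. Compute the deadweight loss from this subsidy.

Pre-subsidy: 752 - 7p = -329 + 7p gives p* = 1081/14, q* = 211.5.
With the subsidy, sellers receive ps = pb + 25 for each unit, where pb is the price buyers pay.
Supply in terms of pb becomes qs = -329 + 7(pb + 25) = -154 + 7pb. Setting this equal to demand: 752 - 7pb = -154 + 7pb, so pb = 453/7.
Sellers receive ps = 453/7 + 25 = 628/7; q' = 752 − 7·(453/7) = 299.
The subsidy expands output by 299 − 211.5 = 87.5 past the efficient level; on those units the gap between marginal cost and willingness to pay runs from 0 up to 25.
DWL = ½ × 25 × 87.5 = 1093.75.

Deadweight loss = £1093.75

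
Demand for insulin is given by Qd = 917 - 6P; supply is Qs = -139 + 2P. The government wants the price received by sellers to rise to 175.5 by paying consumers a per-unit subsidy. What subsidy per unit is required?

At a seller price of 175.5, quantity supplied is -139 + 2·175.5 = 212.
Buyers absorb 212 only when they pay Pb with 917 − 6·Pb = 212, i.e. Pb = 117.5.
s = Ps − Pb = 175.5 − 117.5 = 58.

Required subsidy s = 58 per unit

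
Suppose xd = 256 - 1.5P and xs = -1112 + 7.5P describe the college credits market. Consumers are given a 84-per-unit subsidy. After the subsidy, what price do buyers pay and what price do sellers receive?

Pre-subsidy: 256 - 1.5P = -1112 + 7.5P gives P* = 152, x* = 28.
With the rebate, buyers effectively pay Pb = Ps − 84, where Ps is the price sellers receive.
Demand in terms of Ps becomes xd = 256 − 1.5(Ps − 84) = 382 - 1.5Ps. Setting this equal to supply: 382 - 1.5Ps = -1112 + 7.5Ps, so Ps = 166.
Buyers pay Pb = 166 − 84 = 82; x' = -1112 + 7.5·166 = 133.

Buyers pay 82; sellers receive 166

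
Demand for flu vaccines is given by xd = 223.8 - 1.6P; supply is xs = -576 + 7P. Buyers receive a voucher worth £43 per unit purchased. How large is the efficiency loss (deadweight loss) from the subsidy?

Deadweight loss = £1204

Pre-subsidy: 223.8 - 1.6P = -576 + 7P gives P* = 93, x* = 75.
With the rebate, buyers effectively pay Pb = Ps − 43, where Ps is the price sellers receive.
Demand in terms of Ps becomes xd = 223.8 − 1.6(Ps − 43) = 292.6 - 1.6Ps. Setting this equal to supply: 292.6 - 1.6Ps = -576 + 7Ps, so Ps = 101.
Buyers pay Pb = 101 − 43 = 58; x' = -576 + 7·101 = 131.
The subsidy expands output by 131 − 75 = 56 past the efficient level; on those units the gap between marginal cost and willingness to pay runs from 0 up to 43.
DWL = ½ × 43 × 56 = 1204.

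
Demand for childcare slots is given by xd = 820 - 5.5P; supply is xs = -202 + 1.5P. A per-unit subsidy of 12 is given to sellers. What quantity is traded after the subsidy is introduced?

x' = 218/7

Pre-subsidy: 820 - 5.5P = -202 + 1.5P gives P* = 146, x* = 17.
With the subsidy, sellers receive Ps = Pb + 12 for each unit, where Pb is the price buyers pay.
Supply in terms of Pb becomes xs = -202 + 1.5(Pb + 12) = -184 + 1.5Pb. Setting this equal to demand: 820 - 5.5Pb = -184 + 1.5Pb, so Pb = 1004/7.
Sellers receive Ps = 1004/7 + 12 = 1088/7; x' = 820 − 5.5·(1004/7) = 218/7.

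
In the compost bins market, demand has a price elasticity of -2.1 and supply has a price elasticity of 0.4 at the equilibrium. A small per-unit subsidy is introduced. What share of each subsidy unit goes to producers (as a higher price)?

Producer share = 0.84

For a small subsidy around the equilibrium, the benefit split depends on the relative slopes, which at a point are proportional to the elasticities.
Buyer share = εs/(εs + |εd|) = 0.4/(0.4 + 2.1) = 0.16; seller share = |εd|/(εs + |εd|) = 0.84.
So producers capture 0.84 of the subsidy.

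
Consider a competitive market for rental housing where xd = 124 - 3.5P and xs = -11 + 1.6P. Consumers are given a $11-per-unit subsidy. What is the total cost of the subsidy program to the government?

Pre-subsidy: 124 - 3.5P = -11 + 1.6P gives P* = 450/17, x* = 533/17.
With the rebate, buyers effectively pay Pb = Ps − 11, where Ps is the price sellers receive.
Demand in terms of Ps becomes xd = 124 − 3.5(Ps − 11) = 162.5 - 3.5Ps. Setting this equal to supply: 162.5 - 3.5Ps = -11 + 1.6Ps, so Ps = 1735/51.
Buyers pay Pb = 1735/51 − 11 = 1174/51; x' = -11 + 1.6·(1735/51) = 2215/51.
Government outlay = subsidy × quantity = 11 × 2215/51 = 24365/51.

Government cost = 24365/51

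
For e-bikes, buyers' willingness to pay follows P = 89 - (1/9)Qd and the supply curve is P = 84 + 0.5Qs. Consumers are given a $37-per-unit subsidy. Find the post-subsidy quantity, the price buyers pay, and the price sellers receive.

Pre-subsidy: 89 - (1/9)Q = 84 + 0.5Q gives Q* = 90/11 and P* = 969/11.
With the rebate, buyers effectively pay Pb = Ps − 37, where Ps is the price sellers receive.
On the curves, Pb = 89 - (1/9)Q and Ps = 84 + 0.5Q; the wedge Ps − Pb = 37 gives 84 + 0.5Q − (89 - (1/9)Q) = 37, so Q' = 756/11.
Then Pb = 89 − (1/9)·(756/11) = 895/11 and Ps = 84 + 0.5·(756/11) = 1302/11.

Q' = 756/11; buyers pay 895/11; sellers receive 1302/11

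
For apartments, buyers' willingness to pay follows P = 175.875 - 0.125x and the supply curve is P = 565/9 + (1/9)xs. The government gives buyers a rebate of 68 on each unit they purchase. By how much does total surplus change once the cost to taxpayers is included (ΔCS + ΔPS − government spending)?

Pre-subsidy: 175.875 - 0.125x = 565/9 + (1/9)x gives x* = 479 and P* = 116.
With the rebate, buyers effectively pay Pb = Ps − 68, where Ps is the price sellers receive.
On the curves, Pb = 175.875 - 0.125x and Ps = 565/9 + (1/9)x; the wedge Ps − Pb = 68 gives 565/9 + (1/9)x − (175.875 - 0.125x) = 68, so x' = 767.
Then Pb = 175.875 − 0.125·767 = 80 and Ps = 565/9 + (1/9)·767 = 148.
ΔCS = ½(479 + 767)(116 − 80) = 22428; ΔPS = ½(479 + 767)(148 − 116) = 19936.
Government spending = 68 × 767 = 52156.
Net change = 22428 + 19936 − 52156 = -9792. The loss equals the DWL triangle ½·68·288.

Net change in total surplus = -9792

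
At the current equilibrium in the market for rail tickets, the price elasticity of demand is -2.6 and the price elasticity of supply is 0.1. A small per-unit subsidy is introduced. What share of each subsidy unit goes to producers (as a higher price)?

For a small subsidy around the equilibrium, the benefit split depends on the relative slopes, which at a point are proportional to the elasticities.
Buyer share = εs/(εs + |εd|) = 0.1/(0.1 + 2.6) = 1/27; seller share = |εd|/(εs + |εd|) = 26/27.
So producers capture 26/27 of the subsidy.

Producer share = 26/27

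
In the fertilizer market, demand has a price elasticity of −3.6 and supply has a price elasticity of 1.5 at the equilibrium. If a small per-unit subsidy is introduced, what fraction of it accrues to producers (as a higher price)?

For a small subsidy around the equilibrium, the benefit split depends on the relative slopes, which at a point are proportional to the elasticities.
Buyer share = εs/(εs + |εd|) = 1.5/(1.5 + 3.6) = 5/17; seller share = |εd|/(εs + |εd|) = 12/17.
So producers capture 12/17 of the subsidy.

Producer share = 12/17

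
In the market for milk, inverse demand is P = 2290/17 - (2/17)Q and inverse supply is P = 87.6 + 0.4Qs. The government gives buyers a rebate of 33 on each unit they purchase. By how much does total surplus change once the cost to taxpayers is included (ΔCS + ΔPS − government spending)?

Net change in total surplus = -1051.875

Pre-subsidy: 2290/17 - (2/17)Q = 87.6 + 0.4Q gives Q* = 91 and P* = 124.
With the rebate, buyers effectively pay Pb = Ps − 33, where Ps is the price sellers receive.
On the curves, Pb = 2290/17 - (2/17)Q and Ps = 87.6 + 0.4Q; the wedge Ps − Pb = 33 gives 87.6 + 0.4Q − (2290/17 - (2/17)Q) = 33, so Q' = 154.75.
Then Pb = 2290/17 − (2/17)·154.75 = 116.5 and Ps = 87.6 + 0.4·154.75 = 149.5.
ΔCS = ½(91 + 154.75)(124 − 116.5) = 921.5625; ΔPS = ½(91 + 154.75)(149.5 − 124) = 3133.3125.
Government spending = 33 × 154.75 = 5106.75.
Net change = 921.5625 + 3133.3125 − 5106.75 = -1051.875. The loss equals the DWL triangle ½·33·63.75.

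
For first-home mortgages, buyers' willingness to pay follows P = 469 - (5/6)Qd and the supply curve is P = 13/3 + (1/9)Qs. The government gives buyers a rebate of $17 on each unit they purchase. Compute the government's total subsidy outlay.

Government cost = $8670

Pre-subsidy: 469 - (5/6)Q = 13/3 + (1/9)Q gives Q* = 492 and P* = 59.
With the rebate, buyers effectively pay Pb = Ps − 17, where Ps is the price sellers receive.
On the curves, Pb = 469 - (5/6)Q and Ps = 13/3 + (1/9)Q; the wedge Ps − Pb = 17 gives 13/3 + (1/9)Q − (469 - (5/6)Q) = 17, so Q' = 510.
Then Pb = 469 − (5/6)·510 = 44 and Ps = 13/3 + (1/9)·510 = 61.
Government outlay = subsidy × quantity = 17 × 510 = 8670.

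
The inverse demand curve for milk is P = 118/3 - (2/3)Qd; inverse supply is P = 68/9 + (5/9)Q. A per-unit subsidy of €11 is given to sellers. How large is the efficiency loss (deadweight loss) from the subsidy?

Pre-subsidy: 118/3 - (2/3)Q = 68/9 + (5/9)Q gives Q* = 26 and P* = 22.
With the subsidy, sellers receive Ps = Pb + 11 for each unit, where Pb is the price buyers pay.
On the curves, Pb = 118/3 - (2/3)Q and Ps = 68/9 + (5/9)Q; the wedge Ps − Pb = 11 gives 68/9 + (5/9)Q − (118/3 - (2/3)Q) = 11, so Q' = 35.
Then Pb = 118/3 − (2/3)·35 = 16 and Ps = 68/9 + (5/9)·35 = 27.
The subsidy expands output by 35 − 26 = 9 past the efficient level; on those units the gap between marginal cost and willingness to pay runs from 0 up to 11.
DWL = ½ × 11 × 9 = 49.5.

Deadweight loss = €49.5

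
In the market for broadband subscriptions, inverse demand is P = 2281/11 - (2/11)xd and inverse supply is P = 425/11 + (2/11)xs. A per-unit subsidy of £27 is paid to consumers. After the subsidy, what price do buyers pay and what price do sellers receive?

Pre-subsidy: 2281/11 - (2/11)x = 425/11 + (2/11)x gives x* = 464 and P* = 123.
With the rebate, buyers effectively pay Pb = Ps − 27, where Ps is the price sellers receive.
On the curves, Pb = 2281/11 - (2/11)x and Ps = 425/11 + (2/11)x; the wedge Ps − Pb = 27 gives 425/11 + (2/11)x − (2281/11 - (2/11)x) = 27, so x' = 538.25.
Then Pb = 2281/11 − (2/11)·538.25 = 109.5 and Ps = 425/11 + (2/11)·538.25 = 136.5.

Buyers pay £109.5; sellers receive £136.5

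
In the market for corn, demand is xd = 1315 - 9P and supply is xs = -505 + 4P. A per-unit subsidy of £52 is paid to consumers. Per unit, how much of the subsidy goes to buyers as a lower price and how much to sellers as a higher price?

Buyers gain £16 per unit; sellers gain £36 per unit

Pre-subsidy: 1315 - 9P = -505 + 4P gives P* = 140, x* = 55.
With the rebate, buyers effectively pay Pb = Ps − 52, where Ps is the price sellers receive.
Demand in terms of Ps becomes xd = 1315 − 9(Ps − 52) = 1783 - 9Ps. Setting this equal to supply: 1783 - 9Ps = -505 + 4Ps, so Ps = 176.
Buyers pay Pb = 176 − 52 = 124; x' = -505 + 4·176 = 199.
Buyers' price falls by P* − Pb = 140 − 124 = 16; sellers' price rises by Ps − P* = 176 − 140 = 36.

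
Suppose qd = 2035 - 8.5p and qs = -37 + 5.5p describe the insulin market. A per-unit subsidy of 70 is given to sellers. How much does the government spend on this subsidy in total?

Pre-subsidy: 2035 - 8.5p = -37 + 5.5p gives p* = 148, q* = 777.
With the subsidy, sellers receive ps = pb + 70 for each unit, where pb is the price buyers pay.
Supply in terms of pb becomes qs = -37 + 5.5(pb + 70) = 348 + 5.5pb. Setting this equal to demand: 2035 - 8.5pb = 348 + 5.5pb, so pb = 120.5.
Sellers receive ps = 120.5 + 70 = 190.5; q' = 2035 − 8.5·120.5 = 1010.75.
Government outlay = subsidy × quantity = 70 × 1010.75 = 70752.5.

Government cost = 70752.5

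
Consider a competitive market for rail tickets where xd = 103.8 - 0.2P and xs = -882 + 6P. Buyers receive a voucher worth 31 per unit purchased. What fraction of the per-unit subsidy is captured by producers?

Producer share = 1/31

Pre-subsidy: 103.8 - 0.2P = -882 + 6P gives P* = 159, x* = 72.
With the rebate, buyers effectively pay Pb = Ps − 31, where Ps is the price sellers receive.
Demand in terms of Ps becomes xd = 103.8 − 0.2(Ps − 31) = 110 - 0.2Ps. Setting this equal to supply: 110 - 0.2Ps = -882 + 6Ps, so Ps = 160.
Buyers pay Pb = 160 − 31 = 129; x' = -882 + 6·160 = 78.
Buyers' price falls by P* − Pb = 159 − 129 = 30; sellers' price rises by Ps − P* = 160 − 159 = 1.
So producers capture 1/31 = 1/31 of each unit of subsidy.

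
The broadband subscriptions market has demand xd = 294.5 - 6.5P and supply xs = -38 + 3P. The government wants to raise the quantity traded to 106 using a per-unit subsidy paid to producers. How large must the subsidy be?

Required subsidy s = 19 per unit

At x = 106, invert demand for the buyer price: Pb = (294.5 − 106)/6.5 = 29; invert supply for the seller price: Ps = (106 − (-38))/3 = 48.
The subsidy must fill the gap: s = Ps − Pb = 48 − 29 = 19.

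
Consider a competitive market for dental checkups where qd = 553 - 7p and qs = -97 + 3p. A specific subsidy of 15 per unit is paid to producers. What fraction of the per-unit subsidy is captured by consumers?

Pre-subsidy: 553 - 7p = -97 + 3p gives p* = 65, q* = 98.
With the subsidy, sellers receive ps = pb + 15 for each unit, where pb is the price buyers pay.
Supply in terms of pb becomes qs = -97 + 3(pb + 15) = -52 + 3pb. Setting this equal to demand: 553 - 7pb = -52 + 3pb, so pb = 60.5.
Sellers receive ps = 60.5 + 15 = 75.5; q' = 553 − 7·60.5 = 129.5.
Buyers' price falls by p* − pb = 65 − 60.5 = 4.5; sellers' price rises by ps − p* = 75.5 − 65 = 10.5.
So consumers capture 4.5/15 = 0.3 of each unit of subsidy.

Consumer share = 0.3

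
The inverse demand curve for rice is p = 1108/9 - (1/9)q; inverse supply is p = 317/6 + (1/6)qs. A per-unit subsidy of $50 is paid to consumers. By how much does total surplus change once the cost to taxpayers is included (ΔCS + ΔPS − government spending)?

Pre-subsidy: 1108/9 - (1/9)q = 317/6 + (1/6)q gives q* = 253 and p* = 95.
With the rebate, buyers effectively pay pb = ps − 50, where ps is the price sellers receive.
On the curves, pb = 1108/9 - (1/9)q and ps = 317/6 + (1/6)q; the wedge ps − pb = 50 gives 317/6 + (1/6)q − (1108/9 - (1/9)q) = 50, so q' = 433.
Then pb = 1108/9 − (1/9)·433 = 75 and ps = 317/6 + (1/6)·433 = 125.
ΔCS = ½(253 + 433)(95 − 75) = 6860; ΔPS = ½(253 + 433)(125 − 95) = 10290.
Government spending = 50 × 433 = 21650.
Net change = 6860 + 10290 − 21650 = -4500. The loss equals the DWL triangle ½·50·180.

Net change in total surplus = -$4500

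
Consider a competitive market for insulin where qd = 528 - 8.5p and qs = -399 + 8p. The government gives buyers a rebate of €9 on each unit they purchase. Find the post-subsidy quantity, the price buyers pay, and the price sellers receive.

Pre-subsidy: 528 - 8.5p = -399 + 8p gives p* = 618/11, q* = 555/11.
With the rebate, buyers effectively pay pb = ps − 9, where ps is the price sellers receive.
Demand in terms of ps becomes qd = 528 − 8.5(ps − 9) = 604.5 - 8.5ps. Setting this equal to supply: 604.5 - 8.5ps = -399 + 8ps, so ps = 669/11.
Buyers pay pb = 669/11 − 9 = 570/11; q' = -399 + 8·(669/11) = 963/11.

q' = 963/11; buyers pay 570/11; sellers receive 669/11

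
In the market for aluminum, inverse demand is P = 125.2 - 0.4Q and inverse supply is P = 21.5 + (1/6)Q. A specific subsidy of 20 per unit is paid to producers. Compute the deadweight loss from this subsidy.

Pre-subsidy: 125.2 - 0.4Q = 21.5 + (1/6)Q gives Q* = 183 and P* = 52.
With the subsidy, sellers receive Ps = Pb + 20 for each unit, where Pb is the price buyers pay.
On the curves, Pb = 125.2 - 0.4Q and Ps = 21.5 + (1/6)Q; the wedge Ps − Pb = 20 gives 21.5 + (1/6)Q − (125.2 - 0.4Q) = 20, so Q' = 3711/17.
Then Pb = 125.2 − 0.4·(3711/17) = 644/17 and Ps = 21.5 + (1/6)·(3711/17) = 984/17.
The subsidy expands output by 3711/17 − 183 = 600/17 past the efficient level; on those units the gap between marginal cost and willingness to pay runs from 0 up to 20.
DWL = ½ × 20 × 600/17 = 6000/17.

Deadweight loss = 6000/17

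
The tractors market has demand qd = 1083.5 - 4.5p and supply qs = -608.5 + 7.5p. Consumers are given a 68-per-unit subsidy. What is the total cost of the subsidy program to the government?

Government cost = 43537

Pre-subsidy: 1083.5 - 4.5p = -608.5 + 7.5p gives p* = 141, q* = 449.
With the rebate, buyers effectively pay pb = ps − 68, where ps is the price sellers receive.
Demand in terms of ps becomes qd = 1083.5 − 4.5(ps − 68) = 1389.5 - 4.5ps. Setting this equal to supply: 1389.5 - 4.5ps = -608.5 + 7.5ps, so ps = 166.5.
Buyers pay pb = 166.5 − 68 = 98.5; q' = -608.5 + 7.5·166.5 = 640.25.
Government outlay = subsidy × quantity = 68 × 640.25 = 43537.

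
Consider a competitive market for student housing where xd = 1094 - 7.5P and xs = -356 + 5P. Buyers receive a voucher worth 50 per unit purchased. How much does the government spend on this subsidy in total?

Government cost = 18700

Pre-subsidy: 1094 - 7.5P = -356 + 5P gives P* = 116, x* = 224.
With the rebate, buyers effectively pay Pb = Ps − 50, where Ps is the price sellers receive.
Demand in terms of Ps becomes xd = 1094 − 7.5(Ps − 50) = 1469 - 7.5Ps. Setting this equal to supply: 1469 - 7.5Ps = -356 + 5Ps, so Ps = 146.
Buyers pay Pb = 146 − 50 = 96; x' = -356 + 5·146 = 374.
Government outlay = subsidy × quantity = 50 × 374 = 18700.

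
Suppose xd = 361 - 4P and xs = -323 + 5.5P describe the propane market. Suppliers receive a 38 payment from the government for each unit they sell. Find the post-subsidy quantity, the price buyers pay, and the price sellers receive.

Pre-subsidy: 361 - 4P = -323 + 5.5P gives P* = 72, x* = 73.
With the subsidy, sellers receive Ps = Pb + 38 for each unit, where Pb is the price buyers pay.
Supply in terms of Pb becomes xs = -323 + 5.5(Pb + 38) = -114 + 5.5Pb. Setting this equal to demand: 361 - 4Pb = -114 + 5.5Pb, so Pb = 50.
Sellers receive Ps = 50 + 38 = 88; x' = 361 − 4·50 = 161.

x' = 161; buyers pay 50; sellers receive 88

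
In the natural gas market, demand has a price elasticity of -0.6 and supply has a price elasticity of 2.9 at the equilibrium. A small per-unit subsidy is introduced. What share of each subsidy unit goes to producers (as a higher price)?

For a small subsidy around the equilibrium, the benefit split depends on the relative slopes, which at a point are proportional to the elasticities.
Buyer share = εs/(εs + |εd|) = 2.9/(2.9 + 0.6) = 29/35; seller share = |εd|/(εs + |εd|) = 6/35.
So producers capture 6/35 of the subsidy.

Producer share = 6/35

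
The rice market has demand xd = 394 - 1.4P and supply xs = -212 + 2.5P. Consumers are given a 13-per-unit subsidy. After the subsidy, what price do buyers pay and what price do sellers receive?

Buyers pay 5735/39; sellers receive 6242/39

Pre-subsidy: 394 - 1.4P = -212 + 2.5P gives P* = 2020/13, x* = 2294/13.
With the rebate, buyers effectively pay Pb = Ps − 13, where Ps is the price sellers receive.
Demand in terms of Ps becomes xd = 394 − 1.4(Ps − 13) = 412.2 - 1.4Ps. Setting this equal to supply: 412.2 - 1.4Ps = -212 + 2.5Ps, so Ps = 6242/39.
Buyers pay Pb = 6242/39 − 13 = 5735/39; x' = -212 + 2.5·(6242/39) = 7337/39.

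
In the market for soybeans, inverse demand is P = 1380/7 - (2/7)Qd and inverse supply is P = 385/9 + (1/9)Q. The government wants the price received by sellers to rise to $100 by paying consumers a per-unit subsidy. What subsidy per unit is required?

Required subsidy s = $50 per unit

At a seller price of 100, quantity supplied is -385 + 9·100 = 515.
Buyers absorb 515 only when they pay Pb = 1380/7 − (2/7)·515 = 50.
s = Ps − Pb = 100 − 50 = 50.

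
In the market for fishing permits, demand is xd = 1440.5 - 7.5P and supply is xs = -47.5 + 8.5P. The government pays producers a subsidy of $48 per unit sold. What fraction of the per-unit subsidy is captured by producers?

Pre-subsidy: 1440.5 - 7.5P = -47.5 + 8.5P gives P* = 93, x* = 743.
With the subsidy, sellers receive Ps = Pb + 48 for each unit, where Pb is the price buyers pay.
Supply in terms of Pb becomes xs = -47.5 + 8.5(Pb + 48) = 360.5 + 8.5Pb. Setting this equal to demand: 1440.5 - 7.5Pb = 360.5 + 8.5Pb, so Pb = 67.5.
Sellers receive Ps = 67.5 + 48 = 115.5; x' = 1440.5 − 7.5·67.5 = 934.25.
Buyers' price falls by P* − Pb = 93 − 67.5 = 25.5; sellers' price rises by Ps − P* = 115.5 − 93 = 22.5.
So producers capture 22.5/48 = 0.46875 of each unit of subsidy.

Producer share = 0.46875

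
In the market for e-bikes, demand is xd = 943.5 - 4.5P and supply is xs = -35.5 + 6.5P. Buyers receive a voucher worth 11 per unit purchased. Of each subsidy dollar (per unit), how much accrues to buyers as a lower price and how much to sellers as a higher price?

Pre-subsidy: 943.5 - 4.5P = -35.5 + 6.5P gives P* = 89, x* = 543.
With the rebate, buyers effectively pay Pb = Ps − 11, where Ps is the price sellers receive.
Demand in terms of Ps becomes xd = 943.5 − 4.5(Ps − 11) = 993 - 4.5Ps. Setting this equal to supply: 993 - 4.5Ps = -35.5 + 6.5Ps, so Ps = 93.5.
Buyers pay Pb = 93.5 − 11 = 82.5; x' = -35.5 + 6.5·93.5 = 572.25.
Buyers' price falls by P* − Pb = 89 − 82.5 = 6.5; sellers' price rises by Ps − P* = 93.5 − 89 = 4.5.

Buyers gain 6.5 per unit; sellers gain 4.5 per unit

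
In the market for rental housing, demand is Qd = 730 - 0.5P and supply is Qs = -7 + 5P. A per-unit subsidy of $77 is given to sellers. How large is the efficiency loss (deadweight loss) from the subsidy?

Pre-subsidy: 730 - 0.5P = -7 + 5P gives P* = 134, Q* = 663.
With the subsidy, sellers receive Ps = Pb + 77 for each unit, where Pb is the price buyers pay.
Supply in terms of Pb becomes Qs = -7 + 5(Pb + 77) = 378 + 5Pb. Setting this equal to demand: 730 - 0.5Pb = 378 + 5Pb, so Pb = 64.
Sellers receive Ps = 64 + 77 = 141; Q' = 730 − 0.5·64 = 698.
The subsidy expands output by 698 − 663 = 35 past the efficient level; on those units the gap between marginal cost and willingness to pay runs from 0 up to 77.
DWL = ½ × 77 × 35 = 1347.5.

Deadweight loss = $1347.5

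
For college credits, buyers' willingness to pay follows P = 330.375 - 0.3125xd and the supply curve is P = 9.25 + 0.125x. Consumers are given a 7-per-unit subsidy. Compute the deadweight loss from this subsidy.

Deadweight loss = 56

Pre-subsidy: 330.375 - 0.3125x = 9.25 + 0.125x gives x* = 734 and P* = 101.
With the rebate, buyers effectively pay Pb = Ps − 7, where Ps is the price sellers receive.
On the curves, Pb = 330.375 - 0.3125x and Ps = 9.25 + 0.125x; the wedge Ps − Pb = 7 gives 9.25 + 0.125x − (330.375 - 0.3125x) = 7, so x' = 750.
Then Pb = 330.375 − 0.3125·750 = 96 and Ps = 9.25 + 0.125·750 = 103.
The subsidy expands output by 750 − 734 = 16 past the efficient level; on those units the gap between marginal cost and willingness to pay runs from 0 up to 7.
DWL = ½ × 7 × 16 = 56.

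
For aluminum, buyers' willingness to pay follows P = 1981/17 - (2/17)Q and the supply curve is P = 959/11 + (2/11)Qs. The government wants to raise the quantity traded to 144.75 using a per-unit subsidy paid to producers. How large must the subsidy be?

Required subsidy s = 14 per unit

At Q = 144.75, from the demand curve buyers pay Pb = 1981/17 − (2/17)·144.75 = 99.5; from the supply curve sellers need Ps = 959/11 + (2/11)·144.75 = 113.5.
The subsidy must fill the gap: s = Ps − Pb = 113.5 − 99.5 = 14.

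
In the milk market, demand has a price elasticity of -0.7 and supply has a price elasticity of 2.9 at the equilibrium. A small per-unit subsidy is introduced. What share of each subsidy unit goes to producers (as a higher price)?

Producer share = 7/36

For a small subsidy around the equilibrium, the benefit split depends on the relative slopes, which at a point are proportional to the elasticities.
Buyer share = εs/(εs + |εd|) = 2.9/(2.9 + 0.7) = 29/36; seller share = |εd|/(εs + |εd|) = 7/36.
So producers capture 7/36 of the subsidy.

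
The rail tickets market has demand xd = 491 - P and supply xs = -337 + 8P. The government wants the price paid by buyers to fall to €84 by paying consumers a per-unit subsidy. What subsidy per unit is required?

At a buyer price of 84, quantity demanded is 491 − 1·84 = 407.
Sellers supply 407 only when they receive Ps with -337 + 8·Ps = 407, i.e. Ps = 93.
s = Ps − Pb = 93 − 84 = 9.

Required subsidy s = €9 per unit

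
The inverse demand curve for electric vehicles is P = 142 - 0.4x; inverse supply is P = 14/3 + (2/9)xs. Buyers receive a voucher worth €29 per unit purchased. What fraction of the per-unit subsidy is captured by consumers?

Consumer share = 9/14

Pre-subsidy: 142 - 0.4x = 14/3 + (2/9)x gives x* = 1545/7 and P* = 376/7.
With the rebate, buyers effectively pay Pb = Ps − 29, where Ps is the price sellers receive.
On the curves, Pb = 142 - 0.4x and Ps = 14/3 + (2/9)x; the wedge Ps − Pb = 29 gives 14/3 + (2/9)x − (142 - 0.4x) = 29, so x' = 7485/28.
Then Pb = 142 − 0.4·(7485/28) = 491/14 and Ps = 14/3 + (2/9)·(7485/28) = 897/14.
Buyers' price falls by P* − Pb = 376/7 − 491/14 = 261/14; sellers' price rises by Ps − P* = 897/14 − 376/7 = 145/14.
So consumers capture (261/14)/29 = 9/14 of each unit of subsidy.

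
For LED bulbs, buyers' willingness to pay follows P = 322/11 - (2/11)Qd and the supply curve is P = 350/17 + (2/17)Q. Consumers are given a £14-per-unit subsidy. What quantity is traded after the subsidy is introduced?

Q' = 75.75

Pre-subsidy: 322/11 - (2/11)Q = 350/17 + (2/17)Q gives Q* = 29 and P* = 24.
With the rebate, buyers effectively pay Pb = Ps − 14, where Ps is the price sellers receive.
On the curves, Pb = 322/11 - (2/11)Q and Ps = 350/17 + (2/17)Q; the wedge Ps − Pb = 14 gives 350/17 + (2/17)Q − (322/11 - (2/11)Q) = 14, so Q' = 75.75.
Then Pb = 322/11 − (2/11)·75.75 = 15.5 and Ps = 350/17 + (2/17)·75.75 = 29.5.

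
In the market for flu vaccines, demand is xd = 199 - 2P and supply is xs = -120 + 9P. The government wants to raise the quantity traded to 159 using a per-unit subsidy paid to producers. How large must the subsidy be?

At x = 159, invert demand for the buyer price: Pb = (199 − 159)/2 = 20; invert supply for the seller price: Ps = (159 − (-120))/9 = 31.
The subsidy must fill the gap: s = Ps − Pb = 31 − 20 = 11.

Required subsidy s = 11 per unit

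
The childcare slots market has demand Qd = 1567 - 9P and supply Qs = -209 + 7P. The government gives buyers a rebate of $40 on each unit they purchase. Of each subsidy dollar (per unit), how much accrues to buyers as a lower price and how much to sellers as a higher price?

Buyers gain $17.5 per unit; sellers gain $22.5 per unit

Pre-subsidy: 1567 - 9P = -209 + 7P gives P* = 111, Q* = 568.
With the rebate, buyers effectively pay Pb = Ps − 40, where Ps is the price sellers receive.
Demand in terms of Ps becomes Qd = 1567 − 9(Ps − 40) = 1927 - 9Ps. Setting this equal to supply: 1927 - 9Ps = -209 + 7Ps, so Ps = 133.5.
Buyers pay Pb = 133.5 − 40 = 93.5; Q' = -209 + 7·133.5 = 725.5.
Buyers' price falls by P* − Pb = 111 − 93.5 = 17.5; sellers' price rises by Ps − P* = 133.5 − 111 = 22.5.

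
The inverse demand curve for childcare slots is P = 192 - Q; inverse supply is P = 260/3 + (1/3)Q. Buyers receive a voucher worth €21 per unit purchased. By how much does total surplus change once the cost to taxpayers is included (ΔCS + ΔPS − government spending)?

Pre-subsidy: 192 - Q = 260/3 + (1/3)Q gives Q* = 79 and P* = 113.
With the rebate, buyers effectively pay Pb = Ps − 21, where Ps is the price sellers receive.
On the curves, Pb = 192 - Q and Ps = 260/3 + (1/3)Q; the wedge Ps − Pb = 21 gives 260/3 + (1/3)Q − (192 - Q) = 21, so Q' = 94.75.
Then Pb = 192 − 1·94.75 = 97.25 and Ps = 260/3 + (1/3)·94.75 = 118.25.
ΔCS = ½(79 + 94.75)(113 − 97.25) = 1368.28125; ΔPS = ½(79 + 94.75)(118.25 − 113) = 456.09375.
Government spending = 21 × 94.75 = 1989.75.
Net change = 1368.28125 + 456.09375 − 1989.75 = -165.375. The loss equals the DWL triangle ½·21·15.75.

Net change in total surplus = -€165.375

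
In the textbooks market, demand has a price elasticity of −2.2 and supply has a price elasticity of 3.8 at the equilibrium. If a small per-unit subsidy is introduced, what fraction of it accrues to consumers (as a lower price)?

For a small subsidy around the equilibrium, the benefit split depends on the relative slopes, which at a point are proportional to the elasticities.
Buyer share = εs/(εs + |εd|) = 3.8/(3.8 + 2.2) = 19/30; seller share = |εd|/(εs + |εd|) = 11/30.

Consumer share = 19/30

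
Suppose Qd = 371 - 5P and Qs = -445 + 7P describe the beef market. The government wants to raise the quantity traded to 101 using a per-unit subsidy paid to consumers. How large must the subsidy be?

At Q = 101, invert demand for the buyer price: Pb = (371 − 101)/5 = 54; invert supply for the seller price: Ps = (101 − (-445))/7 = 78.
The subsidy must fill the gap: s = Ps − Pb = 78 − 54 = 24.

Required subsidy s = 24 per unit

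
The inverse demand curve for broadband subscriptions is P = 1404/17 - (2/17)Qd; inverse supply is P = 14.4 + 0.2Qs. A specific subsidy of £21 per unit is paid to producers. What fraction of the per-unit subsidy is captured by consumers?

Consumer share = 10/27

Pre-subsidy: 1404/17 - (2/17)Q = 14.4 + 0.2Q gives Q* = 644/3 and P* = 172/3.
With the subsidy, sellers receive Ps = Pb + 21 for each unit, where Pb is the price buyers pay.
On the curves, Pb = 1404/17 - (2/17)Q and Ps = 14.4 + 0.2Q; the wedge Ps − Pb = 21 gives 14.4 + 0.2Q − (1404/17 - (2/17)Q) = 21, so Q' = 2527/9.
Then Pb = 1404/17 − (2/17)·(2527/9) = 446/9 and Ps = 14.4 + 0.2·(2527/9) = 635/9.
Buyers' price falls by P* − Pb = 172/3 − 446/9 = 70/9; sellers' price rises by Ps − P* = 635/9 − 172/3 = 119/9.
So consumers capture (70/9)/21 = 10/27 of each unit of subsidy.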